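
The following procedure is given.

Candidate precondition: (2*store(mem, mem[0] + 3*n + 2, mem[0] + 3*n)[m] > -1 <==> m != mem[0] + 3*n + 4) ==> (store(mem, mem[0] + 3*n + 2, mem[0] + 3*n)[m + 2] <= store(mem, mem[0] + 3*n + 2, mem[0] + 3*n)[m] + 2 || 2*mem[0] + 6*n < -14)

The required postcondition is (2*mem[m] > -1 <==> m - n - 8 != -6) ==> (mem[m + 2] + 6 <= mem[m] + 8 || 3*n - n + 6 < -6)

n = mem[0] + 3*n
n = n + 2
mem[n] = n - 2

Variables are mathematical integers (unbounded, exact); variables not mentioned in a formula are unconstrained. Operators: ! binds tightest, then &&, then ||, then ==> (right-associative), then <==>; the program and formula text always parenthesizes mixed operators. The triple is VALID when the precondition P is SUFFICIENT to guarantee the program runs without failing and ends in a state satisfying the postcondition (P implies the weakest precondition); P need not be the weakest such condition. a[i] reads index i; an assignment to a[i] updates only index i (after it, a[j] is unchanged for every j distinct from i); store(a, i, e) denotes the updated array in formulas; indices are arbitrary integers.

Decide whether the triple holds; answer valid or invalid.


Working backward. After the program, the postcondition (2*mem[m] > -1 <==> m - n - 8 != -6) ==> (mem[m + 2] + 6 <= mem[m] + 8 || 3*n - n + 6 < -6) must hold; in canonical form it is (2*mem[m] > -1 <==> m != n + 2) ==> (mem[m + 2] <= mem[m] + 2 || 2*n < -12).
Before mem[n] := n - 2: (2*store(mem, n, n - 2)[m] > -1 <==> m != n + 2) ==> (store(mem, n, n - 2)[m + 2] <= store(mem, n, n - 2)[m] + 2 || 2*n < -12)
Before n := n + 2: (2*store(mem, n + 2, n)[m] > -1 <==> m != n + 4) ==> (store(mem, n + 2, n)[m + 2] <= store(mem, n + 2, n)[m] + 2 || 2*n < -16)
Before n := mem[0] + 3*n: (2*store(mem, mem[0] + 3*n + 2, mem[0] + 3*n)[m] > -1 <==> m != mem[0] + 3*n + 4) ==> (store(mem, mem[0] + 3*n + 2, mem[0] + 3*n)[m + 2] <= store(mem, mem[0] + 3*n + 2, mem[0] + 3*n)[m] + 2 || 2*mem[0] + 6*n < -16)
The weakest precondition is (2*store(mem, mem[0] + 3*n + 2, mem[0] + 3*n)[m] > -1 <==> m != mem[0] + 3*n + 4) ==> (store(mem, mem[0] + 3*n + 2, mem[0] + 3*n)[m + 2] <= store(mem, mem[0] + 3*n + 2, mem[0] + 3*n)[m] + 2 || 2*mem[0] + 6*n < -16).
Check whether (2*store(mem, mem[0] + 3*n + 2, mem[0] + 3*n)[m] > -1 <==> m != mem[0] + 3*n + 4) ==> (store(mem, mem[0] + 3*n + 2, mem[0] + 3*n)[m + 2] <= store(mem, mem[0] + 3*n + 2, mem[0] + 3*n)[m] + 2 || 2*mem[0] + 6*n < -14) implies it.
Countermodel: at the initial state m = 27727, mem = {[-6] = 3, [0] = -2, [27727] = 20344, [27729] = 20347, elsewhere 3}, n = -2, the precondition holds but the weakest precondition fails.
Answer: invalid


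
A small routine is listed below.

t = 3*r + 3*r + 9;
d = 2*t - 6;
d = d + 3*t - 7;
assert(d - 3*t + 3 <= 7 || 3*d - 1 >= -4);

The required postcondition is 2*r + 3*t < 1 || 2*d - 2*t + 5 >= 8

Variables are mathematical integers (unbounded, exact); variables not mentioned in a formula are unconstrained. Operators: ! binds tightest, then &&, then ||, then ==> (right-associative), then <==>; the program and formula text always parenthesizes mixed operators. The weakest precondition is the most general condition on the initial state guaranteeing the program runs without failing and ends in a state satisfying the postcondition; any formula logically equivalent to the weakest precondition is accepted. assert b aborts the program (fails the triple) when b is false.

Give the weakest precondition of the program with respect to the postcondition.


Working backward. After the program, the postcondition 2*r + 3*t < 1 || 2*d - 2*t + 5 >= 8 must hold; in canonical form it is 2*r + 3*t < 1 || 2*d >= 2*t + 3.
Before assert d - 3*t + 3 <= 7 || 3*d - 1 >= -4: (d <= 3*t + 4 || 3*d >= -3) && (2*r + 3*t < 1 || 2*d >= 2*t + 3)
Before d := d + 3*t - 7: (d <= 11 || 3*d + 9*t >= 18) && (2*r + 3*t < 1 || 2*d + 4*t >= 17)
Before d := 2*t - 6: (2*t <= 17 || 15*t >= 36) && (2*r + 3*t < 1 || 8*t >= 29)
Before t := 3*r + 3*r + 9: (12*r <= -1 || 90*r >= -99) && (20*r < -26 || 48*r >= -43)
Answer: WP = (12*r <= -1 || 90*r >= -99) && (20*r < -26 || 48*r >= -43)


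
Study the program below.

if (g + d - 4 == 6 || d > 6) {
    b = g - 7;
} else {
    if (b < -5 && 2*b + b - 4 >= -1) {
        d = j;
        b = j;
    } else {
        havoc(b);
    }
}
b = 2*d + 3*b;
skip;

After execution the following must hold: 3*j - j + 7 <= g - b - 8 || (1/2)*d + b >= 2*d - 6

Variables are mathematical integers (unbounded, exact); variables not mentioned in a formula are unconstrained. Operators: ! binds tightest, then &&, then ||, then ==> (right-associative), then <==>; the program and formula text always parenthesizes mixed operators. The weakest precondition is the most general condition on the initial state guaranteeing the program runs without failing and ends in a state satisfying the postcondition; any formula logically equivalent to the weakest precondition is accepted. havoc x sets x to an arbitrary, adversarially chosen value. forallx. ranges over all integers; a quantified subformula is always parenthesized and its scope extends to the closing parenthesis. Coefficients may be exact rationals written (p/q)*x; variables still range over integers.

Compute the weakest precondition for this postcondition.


Working backward. After the program, the postcondition 3*j - j + 7 <= g - b - 8 || (1/2)*d + b >= 2*d - 6 must hold; in canonical form it is b + 2*j <= g - 15 || b >= (3/2)*d - 6.
Before skip: b + 2*j <= g - 15 || b >= (3/2)*d - 6
Before b := 2*d + 3*b: 3*b + 2*d + 2*j <= g - 15 || 3*b + (1/2)*d >= -6
Then branch requires 2*d + 2*g + 2*j <= 6 || (1/2)*d + 3*g >= 15; else branch requires ((b < -5 && 3*b >= 3) ==> (7*j <= g - 15 || (7/2)*j >= -6)) && ((!(b < -5 && 3*b >= 3)) ==> (forall b_1. (3*b_1 + 2*d + 2*j <= g - 15 || 3*b_1 + (1/2)*d >= -6))).
Before the if: ((d + g == 10 || d > 6) ==> (2*d + 2*g + 2*j <= 6 || (1/2)*d + 3*g >= 15)) && ((!(d + g == 10 || d > 6)) ==> (((b < -5 && 3*b >= 3) ==> (7*j <= g - 15 || (7/2)*j >= -6)) && ((!(b < -5 && 3*b >= 3)) ==> (forall b_1. (3*b_1 + 2*d + 2*j <= g - 15 || 3*b_1 + (1/2)*d >= -6)))))
Answer: WP = ((d + g == 10 || d > 6) ==> (2*d + 2*g + 2*j <= 6 || (1/2)*d + 3*g >= 15)) && ((!(d + g == 10 || d > 6)) ==> (((b < -5 && 3*b >= 3) ==> (7*j <= g - 15 || (7/2)*j >= -6)) && ((!(b < -5 && 3*b >= 3)) ==> (forall b_1. (3*b_1 + 2*d + 2*j <= g - 15 || 3*b_1 + (1/2)*d >= -6)))))


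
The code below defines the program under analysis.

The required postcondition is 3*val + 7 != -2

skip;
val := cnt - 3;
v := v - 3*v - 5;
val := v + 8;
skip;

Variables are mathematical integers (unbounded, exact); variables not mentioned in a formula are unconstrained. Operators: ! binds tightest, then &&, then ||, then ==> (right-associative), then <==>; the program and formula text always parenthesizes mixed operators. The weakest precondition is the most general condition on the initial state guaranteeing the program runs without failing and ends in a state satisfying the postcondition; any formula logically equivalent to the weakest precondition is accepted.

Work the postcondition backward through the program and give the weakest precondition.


Working backward. After the program, the postcondition 3*val + 7 != -2 must hold; in canonical form it is 3*val != -9.
Before skip: 3*val != -9
Before val := v + 8: 3*v != -33
Before v := v - 3*v - 5: 6*v != 18
Before val := cnt - 3: 6*v != 18
Before skip: 6*v != 18
Answer: WP = 6*v != 18


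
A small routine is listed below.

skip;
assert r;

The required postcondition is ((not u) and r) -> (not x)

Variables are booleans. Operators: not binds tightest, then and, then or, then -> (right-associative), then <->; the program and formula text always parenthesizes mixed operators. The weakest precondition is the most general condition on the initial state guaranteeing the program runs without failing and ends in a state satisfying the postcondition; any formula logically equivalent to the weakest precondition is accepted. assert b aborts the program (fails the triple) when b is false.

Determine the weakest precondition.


Working backward. After the program, ((not u) and r) -> (not x) must hold.
Before assert r: r and (((not u) and r) -> (not x))
Before skip: r and (((not u) and r) -> (not x))
Answer: WP = r and (((not u) and r) -> (not x))


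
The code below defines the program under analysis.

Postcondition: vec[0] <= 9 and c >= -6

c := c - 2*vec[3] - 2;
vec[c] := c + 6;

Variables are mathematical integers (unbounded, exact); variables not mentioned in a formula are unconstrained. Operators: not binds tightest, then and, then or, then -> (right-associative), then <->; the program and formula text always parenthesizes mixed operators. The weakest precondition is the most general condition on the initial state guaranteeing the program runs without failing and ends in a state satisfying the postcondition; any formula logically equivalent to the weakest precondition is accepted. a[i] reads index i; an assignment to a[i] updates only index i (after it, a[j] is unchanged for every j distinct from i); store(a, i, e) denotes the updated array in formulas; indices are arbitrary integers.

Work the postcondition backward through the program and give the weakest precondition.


Working backward. After the program, vec[0] <= 9 and c >= -6 must hold.
Before vec[c] := c + 6: store(vec, c, c + 6)[0] <= 9 and c >= -6
Before c := c - 2*vec[3] - 2: store(vec, -2*vec[3] + c - 2, -2*vec[3] + c + 4)[0] <= 9 and c >= 2*vec[3] - 4
Answer: WP = store(vec, -2*vec[3] + c - 2, -2*vec[3] + c + 4)[0] <= 9 and c >= 2*vec[3] - 4


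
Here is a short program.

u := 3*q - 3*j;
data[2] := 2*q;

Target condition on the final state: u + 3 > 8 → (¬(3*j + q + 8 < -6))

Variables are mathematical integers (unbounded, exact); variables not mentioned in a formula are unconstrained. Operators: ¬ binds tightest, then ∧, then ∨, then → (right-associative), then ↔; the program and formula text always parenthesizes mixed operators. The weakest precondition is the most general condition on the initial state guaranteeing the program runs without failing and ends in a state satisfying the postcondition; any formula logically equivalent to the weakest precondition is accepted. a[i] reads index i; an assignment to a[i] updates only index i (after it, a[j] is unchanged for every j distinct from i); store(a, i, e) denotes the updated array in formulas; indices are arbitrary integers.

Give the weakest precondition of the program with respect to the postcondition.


Working backward. After the program, the postcondition u + 3 > 8 → (¬(3*j + q + 8 < -6)) must hold; in canonical form it is u > 5 → (¬(3*j + q < -14)).
Before data[2] := 2*q: u > 5 → (¬(3*j + q < -14))
Before u := 3*q - 3*j: 3*q > 3*j + 5 → (¬(3*j + q < -14))
Answer: WP = 3*q > 3*j + 5 → (¬(3*j + q < -14))


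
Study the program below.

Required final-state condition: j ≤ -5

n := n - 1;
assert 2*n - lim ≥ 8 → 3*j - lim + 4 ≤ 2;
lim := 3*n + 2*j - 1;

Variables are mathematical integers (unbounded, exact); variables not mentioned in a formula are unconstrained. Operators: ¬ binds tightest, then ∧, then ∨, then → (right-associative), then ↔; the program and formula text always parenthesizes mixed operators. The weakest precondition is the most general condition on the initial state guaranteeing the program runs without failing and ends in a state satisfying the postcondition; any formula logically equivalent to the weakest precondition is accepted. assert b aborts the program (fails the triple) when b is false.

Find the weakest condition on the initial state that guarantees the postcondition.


Working backward. After the program, j ≤ -5 must hold.
Before lim := 3*n + 2*j - 1: j ≤ -5
Before assert 2*n - lim ≥ 8 → 3*j - lim + 4 ≤ 2: (2*n ≥ lim + 8 → 3*j ≤ lim - 2) ∧ j ≤ -5
Before n := n - 1: (2*n ≥ lim + 10 → 3*j ≤ lim - 2) ∧ j ≤ -5
Answer: WP = (2*n ≥ lim + 10 → 3*j ≤ lim - 2) ∧ j ≤ -5


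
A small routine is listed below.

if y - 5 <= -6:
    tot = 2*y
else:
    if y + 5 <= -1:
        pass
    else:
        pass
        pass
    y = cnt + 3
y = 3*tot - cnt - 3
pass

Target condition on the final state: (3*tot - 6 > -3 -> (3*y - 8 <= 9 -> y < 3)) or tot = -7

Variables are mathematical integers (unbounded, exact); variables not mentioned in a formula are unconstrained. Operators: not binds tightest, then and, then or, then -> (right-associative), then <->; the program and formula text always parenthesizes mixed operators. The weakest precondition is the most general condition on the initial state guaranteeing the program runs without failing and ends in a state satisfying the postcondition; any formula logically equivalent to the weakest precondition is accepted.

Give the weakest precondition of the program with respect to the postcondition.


Working backward. After the program, the postcondition (3*tot - 6 > -3 -> (3*y - 8 <= 9 -> y < 3)) or tot = -7 must hold; in canonical form it is (3*tot > 3 -> (3*y <= 17 -> y < 3)) or tot = -7.
Before skip: (3*tot > 3 -> (3*y <= 17 -> y < 3)) or tot = -7
Before y := 3*tot - cnt - 3: (3*tot > 3 -> (9*tot <= 3*cnt + 26 -> 3*tot < cnt + 6)) or tot = -7
Then branch requires (6*y > 3 -> (18*y <= 3*cnt + 26 -> 6*y < cnt + 6)) or 2*y = -7; else branch requires (y <= -6 -> ((3*tot > 3 -> (9*tot <= 3*cnt + 26 -> 3*tot < cnt + 6)) or tot = -7)) and ((not (y <= -6)) -> ((3*tot > 3 -> (9*tot <= 3*cnt + 26 -> 3*tot < cnt + 6)) or tot = -7)).
Before the if: (y <= -1 -> ((6*y > 3 -> (18*y <= 3*cnt + 26 -> 6*y < cnt + 6)) or 2*y = -7)) and ((not (y <= -1)) -> ((y <= -6 -> ((3*tot > 3 -> (9*tot <= 3*cnt + 26 -> 3*tot < cnt + 6)) or tot = -7)) and ((not (y <= -6)) -> ((3*tot > 3 -> (9*tot <= 3*cnt + 26 -> 3*tot < cnt + 6)) or tot = -7))))
Answer: WP = (y <= -1 -> ((6*y > 3 -> (18*y <= 3*cnt + 26 -> 6*y < cnt + 6)) or 2*y = -7)) and ((not (y <= -1)) -> ((y <= -6 -> ((3*tot > 3 -> (9*tot <= 3*cnt + 26 -> 3*tot < cnt + 6)) or tot = -7)) and ((not (y <= -6)) -> ((3*tot > 3 -> (9*tot <= 3*cnt + 26 -> 3*tot < cnt + 6)) or tot = -7))))


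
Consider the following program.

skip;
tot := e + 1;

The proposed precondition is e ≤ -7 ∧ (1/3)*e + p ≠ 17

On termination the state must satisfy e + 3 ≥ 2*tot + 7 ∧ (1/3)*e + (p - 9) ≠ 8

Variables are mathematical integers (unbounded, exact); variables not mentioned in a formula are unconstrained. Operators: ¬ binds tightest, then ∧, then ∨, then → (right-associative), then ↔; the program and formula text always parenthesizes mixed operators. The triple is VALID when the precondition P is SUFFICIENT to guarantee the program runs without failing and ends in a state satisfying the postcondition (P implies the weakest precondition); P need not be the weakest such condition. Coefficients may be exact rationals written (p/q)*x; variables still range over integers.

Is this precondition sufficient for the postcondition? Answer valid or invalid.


Working backward. After the program, the postcondition e + 3 ≥ 2*tot + 7 ∧ (1/3)*e + (p - 9) ≠ 8 must hold; in canonical form it is e ≥ 2*tot + 4 ∧ (1/3)*e + p ≠ 17.
Before tot := e + 1: e ≤ -6 ∧ (1/3)*e + p ≠ 17
Before skip: e ≤ -6 ∧ (1/3)*e + p ≠ 17
The weakest precondition is e ≤ -6 ∧ (1/3)*e + p ≠ 17.
Check whether e ≤ -7 ∧ (1/3)*e + p ≠ 17 implies it.
Every state satisfying the precondition satisfies the weakest precondition: the implication holds.
Answer: valid


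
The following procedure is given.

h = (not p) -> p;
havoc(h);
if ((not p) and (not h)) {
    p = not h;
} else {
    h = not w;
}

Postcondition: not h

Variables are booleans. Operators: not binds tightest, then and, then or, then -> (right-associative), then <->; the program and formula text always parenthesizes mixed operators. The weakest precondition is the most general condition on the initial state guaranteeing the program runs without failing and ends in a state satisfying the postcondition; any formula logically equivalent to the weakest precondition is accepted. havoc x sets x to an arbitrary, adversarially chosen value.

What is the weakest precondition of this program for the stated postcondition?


Working backward. After the program, not h must hold.
Then branch requires not h; else branch requires w.
Before the if: (((not p) and (not h)) -> (not h)) and ((not ((not p) and (not h))) -> w)
Before havoc h: w and (p -> w)
Before h := (not p) -> p: w and (p -> w)
Answer: WP = w and (p -> w)


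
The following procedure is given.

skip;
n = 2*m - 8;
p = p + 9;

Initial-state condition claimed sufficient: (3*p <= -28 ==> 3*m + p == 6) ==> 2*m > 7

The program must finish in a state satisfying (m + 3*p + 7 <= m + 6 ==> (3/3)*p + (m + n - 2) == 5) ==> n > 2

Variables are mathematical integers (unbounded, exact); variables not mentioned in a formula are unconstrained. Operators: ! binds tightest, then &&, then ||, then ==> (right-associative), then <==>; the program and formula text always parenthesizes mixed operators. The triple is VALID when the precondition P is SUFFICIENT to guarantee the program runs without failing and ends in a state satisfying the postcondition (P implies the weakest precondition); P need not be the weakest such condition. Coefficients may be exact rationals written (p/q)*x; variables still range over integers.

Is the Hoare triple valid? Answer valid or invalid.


Working backward. After the program, the postcondition (m + 3*p + 7 <= m + 6 ==> (3/3)*p + (m + n - 2) == 5) ==> n > 2 must hold; in canonical form it is (3*p <= -1 ==> m + n + p == 7) ==> n > 2.
Before p := p + 9: (3*p <= -28 ==> m + n + p == -2) ==> n > 2
Before n := 2*m - 8: (3*p <= -28 ==> 3*m + p == 6) ==> 2*m > 10
Before skip: (3*p <= -28 ==> 3*m + p == 6) ==> 2*m > 10
The weakest precondition is (3*p <= -28 ==> 3*m + p == 6) ==> 2*m > 10.
Check whether (3*p <= -28 ==> 3*m + p == 6) ==> 2*m > 7 implies it.
Countermodel: at the initial state m = 5, p = -8, the precondition holds but the weakest precondition fails.
Answer: invalid


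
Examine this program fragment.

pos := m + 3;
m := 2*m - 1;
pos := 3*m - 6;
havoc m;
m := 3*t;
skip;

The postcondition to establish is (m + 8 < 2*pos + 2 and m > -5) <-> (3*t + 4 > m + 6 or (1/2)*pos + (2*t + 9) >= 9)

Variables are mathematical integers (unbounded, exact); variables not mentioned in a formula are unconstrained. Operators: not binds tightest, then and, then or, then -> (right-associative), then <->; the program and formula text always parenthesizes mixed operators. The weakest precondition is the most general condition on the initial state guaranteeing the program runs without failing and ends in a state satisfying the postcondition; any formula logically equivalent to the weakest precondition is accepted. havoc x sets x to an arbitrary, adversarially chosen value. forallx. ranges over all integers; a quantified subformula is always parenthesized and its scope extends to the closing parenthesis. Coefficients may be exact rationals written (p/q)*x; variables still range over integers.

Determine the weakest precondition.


Working backward. After the program, the postcondition (m + 8 < 2*pos + 2 and m > -5) <-> (3*t + 4 > m + 6 or (1/2)*pos + (2*t + 9) >= 9) must hold; in canonical form it is (m < 2*pos - 6 and m > -5) <-> (3*t > m + 2 or (1/2)*pos + 2*t >= 0).
Before skip: (m < 2*pos - 6 and m > -5) <-> (3*t > m + 2 or (1/2)*pos + 2*t >= 0)
Before m := 3*t: (3*t < 2*pos - 6 and 3*t > -5) <-> (1/2)*pos + 2*t >= 0
Before havoc m: (3*t < 2*pos - 6 and 3*t > -5) <-> (1/2)*pos + 2*t >= 0
Before pos := 3*m - 6: (3*t < 6*m - 18 and 3*t > -5) <-> (3/2)*m + 2*t >= 3
Before m := 2*m - 1: (3*t < 12*m - 24 and 3*t > -5) <-> 3*m + 2*t >= 9/2
Before pos := m + 3: (3*t < 12*m - 24 and 3*t > -5) <-> 3*m + 2*t >= 9/2
Answer: WP = (3*t < 12*m - 24 and 3*t > -5) <-> 3*m + 2*t >= 9/2


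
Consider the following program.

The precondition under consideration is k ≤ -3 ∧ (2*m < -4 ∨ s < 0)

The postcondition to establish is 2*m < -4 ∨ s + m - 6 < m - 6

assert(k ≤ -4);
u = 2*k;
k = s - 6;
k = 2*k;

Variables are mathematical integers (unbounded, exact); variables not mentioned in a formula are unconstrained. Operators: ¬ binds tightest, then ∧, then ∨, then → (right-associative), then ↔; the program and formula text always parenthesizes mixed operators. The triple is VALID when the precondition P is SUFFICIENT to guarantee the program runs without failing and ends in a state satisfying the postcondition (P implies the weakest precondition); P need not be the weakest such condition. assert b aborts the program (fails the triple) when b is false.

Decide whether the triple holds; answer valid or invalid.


Working backward. After the program, the postcondition 2*m < -4 ∨ s + m - 6 < m - 6 must hold; in canonical form it is 2*m < -4 ∨ s < 0.
Before k := 2*k: 2*m < -4 ∨ s < 0
Before k := s - 6: 2*m < -4 ∨ s < 0
Before u := 2*k: 2*m < -4 ∨ s < 0
Before assert k ≤ -4: k ≤ -4 ∧ (2*m < -4 ∨ s < 0)
The weakest precondition is k ≤ -4 ∧ (2*m < -4 ∨ s < 0).
Check whether k ≤ -3 ∧ (2*m < -4 ∨ s < 0) implies it.
Countermodel: at the initial state k = -3, m = -2, s = -1, the precondition holds but the weakest precondition fails.
Answer: invalid


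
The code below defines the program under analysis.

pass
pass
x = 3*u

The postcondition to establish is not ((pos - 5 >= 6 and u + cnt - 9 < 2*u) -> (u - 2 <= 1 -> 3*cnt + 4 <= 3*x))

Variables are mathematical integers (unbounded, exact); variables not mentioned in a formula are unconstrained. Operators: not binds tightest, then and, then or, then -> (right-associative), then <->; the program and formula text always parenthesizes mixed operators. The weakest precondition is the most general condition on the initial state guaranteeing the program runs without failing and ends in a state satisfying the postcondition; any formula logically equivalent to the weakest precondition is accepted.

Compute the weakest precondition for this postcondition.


Working backward. After the program, the postcondition not ((pos - 5 >= 6 and u + cnt - 9 < 2*u) -> (u - 2 <= 1 -> 3*cnt + 4 <= 3*x)) must hold; in canonical form it is not ((pos >= 11 and cnt < u + 9) -> (u <= 3 -> 3*cnt <= 3*x - 4)).
Before x := 3*u: not ((pos >= 11 and cnt < u + 9) -> (u <= 3 -> 3*cnt <= 9*u - 4))
Before skip: not ((pos >= 11 and cnt < u + 9) -> (u <= 3 -> 3*cnt <= 9*u - 4))
Before skip: not ((pos >= 11 and cnt < u + 9) -> (u <= 3 -> 3*cnt <= 9*u - 4))
Answer: WP = not ((pos >= 11 and cnt < u + 9) -> (u <= 3 -> 3*cnt <= 9*u - 4))


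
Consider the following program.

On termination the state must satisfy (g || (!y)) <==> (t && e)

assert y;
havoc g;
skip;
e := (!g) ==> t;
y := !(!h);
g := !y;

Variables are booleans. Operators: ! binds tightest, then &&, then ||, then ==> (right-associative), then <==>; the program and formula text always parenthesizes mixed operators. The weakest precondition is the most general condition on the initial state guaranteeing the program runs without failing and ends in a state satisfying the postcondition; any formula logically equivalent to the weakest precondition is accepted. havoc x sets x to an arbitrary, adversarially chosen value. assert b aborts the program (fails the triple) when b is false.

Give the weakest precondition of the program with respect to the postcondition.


Working backward. After the program, (g || (!y)) <==> (t && e) must hold.
Before g := !y: (!y) <==> (t && e)
Before y := !(!h): (!h) <==> (t && e)
Before e := (!g) ==> t: (!h) <==> (t && ((!g) ==> t))
Before skip: (!h) <==> (t && ((!g) ==> t))
Before havoc g: (!h) <==> t
Before assert y: y && ((!h) <==> t)
Answer: WP = y && ((!h) <==> t)


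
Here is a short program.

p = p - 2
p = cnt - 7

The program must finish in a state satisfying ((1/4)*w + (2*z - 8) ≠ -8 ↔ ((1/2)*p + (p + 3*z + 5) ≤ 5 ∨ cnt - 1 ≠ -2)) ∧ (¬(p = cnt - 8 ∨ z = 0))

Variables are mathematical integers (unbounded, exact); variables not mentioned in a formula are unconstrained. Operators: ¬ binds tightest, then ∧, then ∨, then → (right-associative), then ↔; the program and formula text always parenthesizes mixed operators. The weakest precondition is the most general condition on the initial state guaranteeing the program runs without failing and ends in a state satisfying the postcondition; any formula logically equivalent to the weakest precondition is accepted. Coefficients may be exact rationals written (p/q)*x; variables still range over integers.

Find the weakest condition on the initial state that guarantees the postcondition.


Working backward. After the program, the postcondition ((1/4)*w + (2*z - 8) ≠ -8 ↔ ((1/2)*p + (p + 3*z + 5) ≤ 5 ∨ cnt - 1 ≠ -2)) ∧ (¬(p = cnt - 8 ∨ z = 0)) must hold; in canonical form it is ((1/4)*w + 2*z ≠ 0 ↔ ((3/2)*p + 3*z ≤ 0 ∨ cnt ≠ -1)) ∧ (¬(p = cnt - 8 ∨ z = 0)).
Before p := cnt - 7: ((1/4)*w + 2*z ≠ 0 ↔ ((3/2)*cnt + 3*z ≤ 21/2 ∨ cnt ≠ -1)) ∧ (¬(z = 0))
Before p := p - 2: ((1/4)*w + 2*z ≠ 0 ↔ ((3/2)*cnt + 3*z ≤ 21/2 ∨ cnt ≠ -1)) ∧ (¬(z = 0))
Answer: WP = ((1/4)*w + 2*z ≠ 0 ↔ ((3/2)*cnt + 3*z ≤ 21/2 ∨ cnt ≠ -1)) ∧ (¬(z = 0))


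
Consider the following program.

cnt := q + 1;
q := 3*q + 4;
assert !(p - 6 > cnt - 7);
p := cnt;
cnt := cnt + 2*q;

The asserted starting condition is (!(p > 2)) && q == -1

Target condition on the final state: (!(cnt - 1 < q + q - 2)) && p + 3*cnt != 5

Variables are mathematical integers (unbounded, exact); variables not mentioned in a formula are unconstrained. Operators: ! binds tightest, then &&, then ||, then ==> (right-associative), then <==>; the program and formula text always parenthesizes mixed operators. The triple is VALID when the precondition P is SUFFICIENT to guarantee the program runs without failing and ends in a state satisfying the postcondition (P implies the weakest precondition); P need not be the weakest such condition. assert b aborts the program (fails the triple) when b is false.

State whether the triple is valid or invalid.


Working backward. After the program, the postcondition (!(cnt - 1 < q + q - 2)) && p + 3*cnt != 5 must hold; in canonical form it is (!(cnt < 2*q - 1)) && 3*cnt + p != 5.
Before cnt := cnt + 2*q: (!(cnt < -1)) && 3*cnt + p + 6*q != 5
Before p := cnt: (!(cnt < -1)) && 4*cnt + 6*q != 5
Before assert !(p - 6 > cnt - 7): (!(p > cnt - 1)) && (!(cnt < -1)) && 4*cnt + 6*q != 5
Before q := 3*q + 4: (!(p > cnt - 1)) && (!(cnt < -1)) && 4*cnt + 18*q != -19
Before cnt := q + 1: (!(p > q)) && (!(q < -2)) && 22*q != -23
The weakest precondition is (!(p > q)) && (!(q < -2)) && 22*q != -23.
Check whether (!(p > 2)) && q == -1 implies it.
Countermodel: at the initial state p = 0, q = -1, the precondition holds but the weakest precondition fails.
Answer: invalid


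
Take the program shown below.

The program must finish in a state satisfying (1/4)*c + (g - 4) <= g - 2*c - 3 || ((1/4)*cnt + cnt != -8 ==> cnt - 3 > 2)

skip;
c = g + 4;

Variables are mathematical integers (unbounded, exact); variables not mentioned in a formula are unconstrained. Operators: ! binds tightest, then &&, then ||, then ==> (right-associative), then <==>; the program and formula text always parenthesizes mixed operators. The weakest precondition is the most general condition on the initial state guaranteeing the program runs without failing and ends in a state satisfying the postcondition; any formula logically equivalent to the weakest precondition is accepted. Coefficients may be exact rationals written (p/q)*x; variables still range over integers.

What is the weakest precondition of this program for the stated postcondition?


Working backward. After the program, the postcondition (1/4)*c + (g - 4) <= g - 2*c - 3 || ((1/4)*cnt + cnt != -8 ==> cnt - 3 > 2) must hold; in canonical form it is (9/4)*c <= 1 || ((5/4)*cnt != -8 ==> cnt > 5).
Before c := g + 4: (9/4)*g <= -8 || ((5/4)*cnt != -8 ==> cnt > 5)
Before skip: (9/4)*g <= -8 || ((5/4)*cnt != -8 ==> cnt > 5)
Answer: WP = (9/4)*g <= -8 || ((5/4)*cnt != -8 ==> cnt > 5)


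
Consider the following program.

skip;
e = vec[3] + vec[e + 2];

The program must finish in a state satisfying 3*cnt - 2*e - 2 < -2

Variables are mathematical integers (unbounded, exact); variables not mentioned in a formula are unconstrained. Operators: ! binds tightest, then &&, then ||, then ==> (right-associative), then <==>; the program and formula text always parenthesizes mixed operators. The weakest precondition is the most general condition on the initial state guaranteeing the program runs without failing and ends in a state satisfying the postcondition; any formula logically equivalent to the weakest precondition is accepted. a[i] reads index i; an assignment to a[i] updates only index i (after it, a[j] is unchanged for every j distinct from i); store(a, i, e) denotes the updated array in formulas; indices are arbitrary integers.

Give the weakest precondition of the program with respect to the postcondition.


Working backward. After the program, the postcondition 3*cnt - 2*e - 2 < -2 must hold; in canonical form it is 3*cnt < 2*e.
Before e := vec[3] + vec[e + 2]: 3*cnt < 2*vec[e + 2] + 2*vec[3]
Before skip: 3*cnt < 2*vec[e + 2] + 2*vec[3]
Answer: WP = 3*cnt < 2*vec[e + 2] + 2*vec[3]


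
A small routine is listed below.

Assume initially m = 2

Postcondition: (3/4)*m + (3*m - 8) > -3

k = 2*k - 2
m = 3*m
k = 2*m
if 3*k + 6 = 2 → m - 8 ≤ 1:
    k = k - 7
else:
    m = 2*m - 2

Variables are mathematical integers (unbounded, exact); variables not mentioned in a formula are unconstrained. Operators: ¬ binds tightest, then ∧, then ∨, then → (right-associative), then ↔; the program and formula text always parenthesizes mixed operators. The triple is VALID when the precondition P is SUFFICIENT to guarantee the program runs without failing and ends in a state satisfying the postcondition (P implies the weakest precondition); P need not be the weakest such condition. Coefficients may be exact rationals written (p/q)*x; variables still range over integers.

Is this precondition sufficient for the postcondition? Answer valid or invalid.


Working backward. After the program, the postcondition (3/4)*m + (3*m - 8) > -3 must hold; in canonical form it is (15/4)*m > 5.
Then branch requires (15/4)*m > 5; else branch requires (15/2)*m > 25/2.
Before the if: ((3*k = -4 → m ≤ 9) → (15/4)*m > 5) ∧ ((¬(3*k = -4 → m ≤ 9)) → (15/2)*m > 25/2)
Before k := 2*m: ((6*m = -4 → m ≤ 9) → (15/4)*m > 5) ∧ ((¬(6*m = -4 → m ≤ 9)) → (15/2)*m > 25/2)
Before m := 3*m: ((18*m = -4 → 3*m ≤ 9) → (45/4)*m > 5) ∧ ((¬(18*m = -4 → 3*m ≤ 9)) → (45/2)*m > 25/2)
Before k := 2*k - 2: ((18*m = -4 → 3*m ≤ 9) → (45/4)*m > 5) ∧ ((¬(18*m = -4 → 3*m ≤ 9)) → (45/2)*m > 25/2)
The weakest precondition is ((18*m = -4 → 3*m ≤ 9) → (45/4)*m > 5) ∧ ((¬(18*m = -4 → 3*m ≤ 9)) → (45/2)*m > 25/2).
Check whether m = 2 implies it.
Every state satisfying the precondition satisfies the weakest precondition: the implication holds.
Answer: valid


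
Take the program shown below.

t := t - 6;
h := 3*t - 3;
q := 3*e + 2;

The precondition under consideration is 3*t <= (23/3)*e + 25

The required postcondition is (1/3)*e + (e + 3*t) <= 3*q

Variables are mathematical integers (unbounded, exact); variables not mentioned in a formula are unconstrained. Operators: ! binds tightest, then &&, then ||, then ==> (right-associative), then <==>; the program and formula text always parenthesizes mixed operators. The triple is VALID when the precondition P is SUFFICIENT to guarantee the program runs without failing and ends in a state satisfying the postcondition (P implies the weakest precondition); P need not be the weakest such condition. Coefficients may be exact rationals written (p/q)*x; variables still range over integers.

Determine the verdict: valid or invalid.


Working backward. After the program, the postcondition (1/3)*e + (e + 3*t) <= 3*q must hold; in canonical form it is (4/3)*e + 3*t <= 3*q.
Before q := 3*e + 2: 3*t <= (23/3)*e + 6
Before h := 3*t - 3: 3*t <= (23/3)*e + 6
Before t := t - 6: 3*t <= (23/3)*e + 24
The weakest precondition is 3*t <= (23/3)*e + 24.
Check whether 3*t <= (23/3)*e + 25 implies it.
Countermodel: at the initial state e = -2, t = 3, the precondition holds but the weakest precondition fails.
Answer: invalid


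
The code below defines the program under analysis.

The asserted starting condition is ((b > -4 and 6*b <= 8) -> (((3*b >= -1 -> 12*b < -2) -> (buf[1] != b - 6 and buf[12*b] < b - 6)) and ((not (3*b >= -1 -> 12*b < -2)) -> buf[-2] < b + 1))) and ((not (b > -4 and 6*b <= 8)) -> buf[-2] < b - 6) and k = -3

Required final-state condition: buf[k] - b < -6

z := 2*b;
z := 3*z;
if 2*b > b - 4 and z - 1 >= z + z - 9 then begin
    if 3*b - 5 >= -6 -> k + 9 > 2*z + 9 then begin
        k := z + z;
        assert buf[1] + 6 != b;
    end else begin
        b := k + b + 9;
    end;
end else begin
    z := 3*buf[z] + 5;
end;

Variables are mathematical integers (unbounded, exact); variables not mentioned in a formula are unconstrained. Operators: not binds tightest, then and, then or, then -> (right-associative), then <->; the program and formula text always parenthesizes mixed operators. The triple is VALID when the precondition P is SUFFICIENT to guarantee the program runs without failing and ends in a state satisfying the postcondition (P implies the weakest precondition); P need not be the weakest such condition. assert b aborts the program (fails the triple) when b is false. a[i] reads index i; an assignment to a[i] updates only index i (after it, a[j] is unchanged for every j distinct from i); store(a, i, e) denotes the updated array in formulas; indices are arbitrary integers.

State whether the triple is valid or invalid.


Working backward. After the program, the postcondition buf[k] - b < -6 must hold; in canonical form it is buf[k] < b - 6.
Then branch requires ((3*b >= -1 -> k > 2*z) -> (buf[1] != b - 6 and buf[2*z] < b - 6)) and ((not (3*b >= -1 -> k > 2*z)) -> buf[k] < b + k + 3); else branch requires buf[k] < b - 6.
Before the if: ((b > -4 and z <= 8) -> (((3*b >= -1 -> k > 2*z) -> (buf[1] != b - 6 and buf[2*z] < b - 6)) and ((not (3*b >= -1 -> k > 2*z)) -> buf[k] < b + k + 3))) and ((not (b > -4 and z <= 8)) -> buf[k] < b - 6)
Before z := 3*z: ((b > -4 and 3*z <= 8) -> (((3*b >= -1 -> k > 6*z) -> (buf[1] != b - 6 and buf[6*z] < b - 6)) and ((not (3*b >= -1 -> k > 6*z)) -> buf[k] < b + k + 3))) and ((not (b > -4 and 3*z <= 8)) -> buf[k] < b - 6)
Before z := 2*b: ((b > -4 and 6*b <= 8) -> (((3*b >= -1 -> k > 12*b) -> (buf[1] != b - 6 and buf[12*b] < b - 6)) and ((not (3*b >= -1 -> k > 12*b)) -> buf[k] < b + k + 3))) and ((not (b > -4 and 6*b <= 8)) -> buf[k] < b - 6)
The weakest precondition is ((b > -4 and 6*b <= 8) -> (((3*b >= -1 -> k > 12*b) -> (buf[1] != b - 6 and buf[12*b] < b - 6)) and ((not (3*b >= -1 -> k > 12*b)) -> buf[k] < b + k + 3))) and ((not (b > -4 and 6*b <= 8)) -> buf[k] < b - 6).
Check whether ((b > -4 and 6*b <= 8) -> (((3*b >= -1 -> 12*b < -2) -> (buf[1] != b - 6 and buf[12*b] < b - 6)) and ((not (3*b >= -1 -> 12*b < -2)) -> buf[-2] < b + 1))) and ((not (b > -4 and 6*b <= 8)) -> buf[-2] < b - 6) and k = -3 implies it.
Countermodel: at the initial state b = -4, buf = {[-48] = 0, [-3] = 0, [-2] = -11, [1] = 0, elsewhere 0}, k = -3, the precondition holds but the weakest precondition fails.
Answer: invalid


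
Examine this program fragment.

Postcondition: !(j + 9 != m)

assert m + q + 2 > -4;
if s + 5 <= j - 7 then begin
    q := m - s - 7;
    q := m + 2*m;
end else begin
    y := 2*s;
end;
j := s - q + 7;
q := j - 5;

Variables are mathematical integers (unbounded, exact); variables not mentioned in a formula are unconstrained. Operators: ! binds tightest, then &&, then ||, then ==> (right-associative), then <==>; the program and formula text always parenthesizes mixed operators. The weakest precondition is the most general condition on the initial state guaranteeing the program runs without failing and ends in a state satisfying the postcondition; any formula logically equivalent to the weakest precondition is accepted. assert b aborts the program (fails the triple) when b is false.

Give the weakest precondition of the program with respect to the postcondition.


Working backward. After the program, the postcondition !(j + 9 != m) must hold; in canonical form it is !(j != m - 9).
Before q := j - 5: !(j != m - 9)
Before j := s - q + 7: !(s != m + q - 16)
Then branch requires !(s != 4*m - 16); else branch requires !(s != m + q - 16).
Before the if: (s <= j - 12 ==> (!(s != 4*m - 16))) && ((!(s <= j - 12)) ==> (!(s != m + q - 16)))
Before assert m + q + 2 > -4: m + q > -6 && (s <= j - 12 ==> (!(s != 4*m - 16))) && ((!(s <= j - 12)) ==> (!(s != m + q - 16)))
Answer: WP = m + q > -6 && (s <= j - 12 ==> (!(s != 4*m - 16))) && ((!(s <= j - 12)) ==> (!(s != m + q - 16)))


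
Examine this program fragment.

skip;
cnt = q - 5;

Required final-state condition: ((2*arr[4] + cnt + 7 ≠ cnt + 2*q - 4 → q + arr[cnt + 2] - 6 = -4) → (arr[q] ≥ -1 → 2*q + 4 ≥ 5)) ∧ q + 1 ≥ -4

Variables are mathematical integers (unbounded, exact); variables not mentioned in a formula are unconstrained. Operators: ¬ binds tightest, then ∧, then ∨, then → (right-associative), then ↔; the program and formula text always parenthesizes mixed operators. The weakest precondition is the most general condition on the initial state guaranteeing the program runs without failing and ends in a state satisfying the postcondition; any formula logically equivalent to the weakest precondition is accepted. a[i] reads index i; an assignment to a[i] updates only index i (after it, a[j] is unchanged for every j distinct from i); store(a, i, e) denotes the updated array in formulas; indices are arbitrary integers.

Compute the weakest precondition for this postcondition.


Working backward. After the program, the postcondition ((2*arr[4] + cnt + 7 ≠ cnt + 2*q - 4 → q + arr[cnt + 2] - 6 = -4) → (arr[q] ≥ -1 → 2*q + 4 ≥ 5)) ∧ q + 1 ≥ -4 must hold; in canonical form it is ((2*arr[4] ≠ 2*q - 11 → arr[cnt + 2] + q = 2) → (arr[q] ≥ -1 → 2*q ≥ 1)) ∧ q ≥ -5.
Before cnt := q - 5: ((2*arr[4] ≠ 2*q - 11 → arr[q - 3] + q = 2) → (arr[q] ≥ -1 → 2*q ≥ 1)) ∧ q ≥ -5
Before skip: ((2*arr[4] ≠ 2*q - 11 → arr[q - 3] + q = 2) → (arr[q] ≥ -1 → 2*q ≥ 1)) ∧ q ≥ -5
Answer: WP = ((2*arr[4] ≠ 2*q - 11 → arr[q - 3] + q = 2) → (arr[q] ≥ -1 → 2*q ≥ 1)) ∧ q ≥ -5


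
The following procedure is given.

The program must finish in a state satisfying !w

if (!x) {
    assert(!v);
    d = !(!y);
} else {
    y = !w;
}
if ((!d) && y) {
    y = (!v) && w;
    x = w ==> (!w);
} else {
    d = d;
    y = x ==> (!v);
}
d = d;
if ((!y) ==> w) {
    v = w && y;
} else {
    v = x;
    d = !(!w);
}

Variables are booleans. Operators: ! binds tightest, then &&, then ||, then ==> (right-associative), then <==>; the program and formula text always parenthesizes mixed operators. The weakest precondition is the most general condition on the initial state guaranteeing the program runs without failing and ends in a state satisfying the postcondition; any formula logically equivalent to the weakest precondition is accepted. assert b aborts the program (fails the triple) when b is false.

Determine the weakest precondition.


Working backward. After the program, !w must hold.
Then branch requires !w; else branch requires !w.
Before the if: (((!y) ==> w) ==> (!w)) && ((!((!y) ==> w)) ==> (!w))
Before d := d: (((!y) ==> w) ==> (!w)) && ((!((!y) ==> w)) ==> (!w))
Then branch requires (((!((!v) && w)) ==> w) ==> (!w)) && ((!((!((!v) && w)) ==> w)) ==> (!w)); else branch requires (((!(x ==> (!v))) ==> w) ==> (!w)) && ((!((!(x ==> (!v))) ==> w)) ==> (!w)).
Before the if: (((!d) && y) ==> ((((!((!v) && w)) ==> w) ==> (!w)) && ((!((!((!v) && w)) ==> w)) ==> (!w)))) && ((!((!d) && y)) ==> ((((!(x ==> (!v))) ==> w) ==> (!w)) && ((!((!(x ==> (!v))) ==> w)) ==> (!w))))
Then branch requires (!v) && (((!(x ==> (!v))) ==> w) ==> (!w)) && ((!((!(x ==> (!v))) ==> w)) ==> (!w)); else branch requires (((!d) && (!w)) ==> ((((!((!v) && w)) ==> w) ==> (!w)) && ((!((!((!v) && w)) ==> w)) ==> (!w)))) && ((!((!d) && (!w))) ==> ((((!(x ==> (!v))) ==> w) ==> (!w)) && ((!((!(x ==> (!v))) ==> w)) ==> (!w)))).
Before the if: ((!x) ==> ((!v) && (((!(x ==> (!v))) ==> w) ==> (!w)) && ((!((!(x ==> (!v))) ==> w)) ==> (!w)))) && (x ==> ((((!d) && (!w)) ==> ((((!((!v) && w)) ==> w) ==> (!w)) && ((!((!((!v) && w)) ==> w)) ==> (!w)))) && ((!((!d) && (!w))) ==> ((((!(x ==> (!v))) ==> w) ==> (!w)) && ((!((!(x ==> (!v))) ==> w)) ==> (!w))))))
Answer: WP = ((!x) ==> ((!v) && (((!(x ==> (!v))) ==> w) ==> (!w)) && ((!((!(x ==> (!v))) ==> w)) ==> (!w)))) && (x ==> ((((!d) && (!w)) ==> ((((!((!v) && w)) ==> w) ==> (!w)) && ((!((!((!v) && w)) ==> w)) ==> (!w)))) && ((!((!d) && (!w))) ==> ((((!(x ==> (!v))) ==> w) ==> (!w)) && ((!((!(x ==> (!v))) ==> w)) ==> (!w))))))
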